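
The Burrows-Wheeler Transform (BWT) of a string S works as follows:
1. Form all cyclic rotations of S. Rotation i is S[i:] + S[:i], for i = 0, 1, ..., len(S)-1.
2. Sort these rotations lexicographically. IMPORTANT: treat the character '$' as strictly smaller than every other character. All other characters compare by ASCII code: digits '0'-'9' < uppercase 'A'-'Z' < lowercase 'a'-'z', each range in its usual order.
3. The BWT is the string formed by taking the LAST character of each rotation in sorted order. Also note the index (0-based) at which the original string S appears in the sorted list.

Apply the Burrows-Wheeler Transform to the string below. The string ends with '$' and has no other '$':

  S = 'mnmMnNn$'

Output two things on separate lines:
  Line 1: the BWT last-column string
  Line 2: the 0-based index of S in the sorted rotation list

Answer: nmnn$NMm
4

Derivation:
All 8 rotations (rotation i = S[i:]+S[:i]):
  rot[0] = mnmMnNn$
  rot[1] = nmMnNn$m
  rot[2] = mMnNn$mn
  rot[3] = MnNn$mnm
  rot[4] = nNn$mnmM
  rot[5] = Nn$mnmMn
  rot[6] = n$mnmMnN
  rot[7] = $mnmMnNn
Sorted (with $ < everything):
  sorted[0] = $mnmMnNn  (last char: 'n')
  sorted[1] = MnNn$mnm  (last char: 'm')
  sorted[2] = Nn$mnmMn  (last char: 'n')
  sorted[3] = mMnNn$mn  (last char: 'n')
  sorted[4] = mnmMnNn$  (last char: '$')
  sorted[5] = n$mnmMnN  (last char: 'N')
  sorted[6] = nNn$mnmM  (last char: 'M')
  sorted[7] = nmMnNn$m  (last char: 'm')
Last column: nmnn$NMm
Original string S is at sorted index 4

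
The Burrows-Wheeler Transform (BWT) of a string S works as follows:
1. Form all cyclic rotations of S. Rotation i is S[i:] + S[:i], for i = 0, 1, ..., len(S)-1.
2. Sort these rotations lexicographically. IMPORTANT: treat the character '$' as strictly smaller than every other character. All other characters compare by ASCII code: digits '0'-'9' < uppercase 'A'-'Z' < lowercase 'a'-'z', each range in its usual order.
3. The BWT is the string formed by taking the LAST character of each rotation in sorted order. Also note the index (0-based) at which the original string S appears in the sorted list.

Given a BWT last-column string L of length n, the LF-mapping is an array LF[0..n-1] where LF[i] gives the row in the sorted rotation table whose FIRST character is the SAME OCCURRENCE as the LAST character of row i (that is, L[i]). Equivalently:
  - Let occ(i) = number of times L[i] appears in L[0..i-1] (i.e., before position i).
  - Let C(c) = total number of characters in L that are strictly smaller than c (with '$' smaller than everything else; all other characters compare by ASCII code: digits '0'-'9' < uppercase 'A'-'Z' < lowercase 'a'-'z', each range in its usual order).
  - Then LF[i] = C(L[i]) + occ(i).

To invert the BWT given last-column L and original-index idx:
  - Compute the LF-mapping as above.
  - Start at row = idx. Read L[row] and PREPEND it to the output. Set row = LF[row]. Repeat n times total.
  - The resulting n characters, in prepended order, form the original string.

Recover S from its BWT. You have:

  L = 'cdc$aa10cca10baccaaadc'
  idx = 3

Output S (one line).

LF mapping: 13 20 14 0 5 6 3 1 15 16 7 4 2 12 8 17 18 9 10 11 21 19
Walk LF starting at row 3, prepending L[row]:
  step 1: row=3, L[3]='$', prepend. Next row=LF[3]=0
  step 2: row=0, L[0]='c', prepend. Next row=LF[0]=13
  step 3: row=13, L[13]='b', prepend. Next row=LF[13]=12
  step 4: row=12, L[12]='0', prepend. Next row=LF[12]=2
  step 5: row=2, L[2]='c', prepend. Next row=LF[2]=14
  step 6: row=14, L[14]='a', prepend. Next row=LF[14]=8
  step 7: row=8, L[8]='c', prepend. Next row=LF[8]=15
  step 8: row=15, L[15]='c', prepend. Next row=LF[15]=17
  step 9: row=17, L[17]='a', prepend. Next row=LF[17]=9
  step 10: row=9, L[9]='c', prepend. Next row=LF[9]=16
  step 11: row=16, L[16]='c', prepend. Next row=LF[16]=18
  step 12: row=18, L[18]='a', prepend. Next row=LF[18]=10
  step 13: row=10, L[10]='a', prepend. Next row=LF[10]=7
  step 14: row=7, L[7]='0', prepend. Next row=LF[7]=1
  step 15: row=1, L[1]='d', prepend. Next row=LF[1]=20
  step 16: row=20, L[20]='d', prepend. Next row=LF[20]=21
  step 17: row=21, L[21]='c', prepend. Next row=LF[21]=19
  step 18: row=19, L[19]='a', prepend. Next row=LF[19]=11
  step 19: row=11, L[11]='1', prepend. Next row=LF[11]=4
  step 20: row=4, L[4]='a', prepend. Next row=LF[4]=5
  step 21: row=5, L[5]='a', prepend. Next row=LF[5]=6
  step 22: row=6, L[6]='1', prepend. Next row=LF[6]=3
Reversed output: 1aa1acdd0aaccaccac0bc$

Answer: 1aa1acdd0aaccaccac0bc$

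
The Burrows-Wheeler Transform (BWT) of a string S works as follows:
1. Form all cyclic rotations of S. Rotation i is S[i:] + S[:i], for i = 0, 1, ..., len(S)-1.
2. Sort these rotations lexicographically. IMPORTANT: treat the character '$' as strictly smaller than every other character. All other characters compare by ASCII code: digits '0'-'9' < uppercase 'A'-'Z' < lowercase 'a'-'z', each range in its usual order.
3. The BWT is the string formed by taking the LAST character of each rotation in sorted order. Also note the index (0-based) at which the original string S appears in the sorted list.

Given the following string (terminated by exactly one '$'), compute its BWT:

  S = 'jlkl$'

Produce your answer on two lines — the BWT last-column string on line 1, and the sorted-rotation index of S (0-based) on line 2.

Answer: l$lkj
1

Derivation:
All 5 rotations (rotation i = S[i:]+S[:i]):
  rot[0] = jlkl$
  rot[1] = lkl$j
  rot[2] = kl$jl
  rot[3] = l$jlk
  rot[4] = $jlkl
Sorted (with $ < everything):
  sorted[0] = $jlkl  (last char: 'l')
  sorted[1] = jlkl$  (last char: '$')
  sorted[2] = kl$jl  (last char: 'l')
  sorted[3] = l$jlk  (last char: 'k')
  sorted[4] = lkl$j  (last char: 'j')
Last column: l$lkj
Original string S is at sorted index 1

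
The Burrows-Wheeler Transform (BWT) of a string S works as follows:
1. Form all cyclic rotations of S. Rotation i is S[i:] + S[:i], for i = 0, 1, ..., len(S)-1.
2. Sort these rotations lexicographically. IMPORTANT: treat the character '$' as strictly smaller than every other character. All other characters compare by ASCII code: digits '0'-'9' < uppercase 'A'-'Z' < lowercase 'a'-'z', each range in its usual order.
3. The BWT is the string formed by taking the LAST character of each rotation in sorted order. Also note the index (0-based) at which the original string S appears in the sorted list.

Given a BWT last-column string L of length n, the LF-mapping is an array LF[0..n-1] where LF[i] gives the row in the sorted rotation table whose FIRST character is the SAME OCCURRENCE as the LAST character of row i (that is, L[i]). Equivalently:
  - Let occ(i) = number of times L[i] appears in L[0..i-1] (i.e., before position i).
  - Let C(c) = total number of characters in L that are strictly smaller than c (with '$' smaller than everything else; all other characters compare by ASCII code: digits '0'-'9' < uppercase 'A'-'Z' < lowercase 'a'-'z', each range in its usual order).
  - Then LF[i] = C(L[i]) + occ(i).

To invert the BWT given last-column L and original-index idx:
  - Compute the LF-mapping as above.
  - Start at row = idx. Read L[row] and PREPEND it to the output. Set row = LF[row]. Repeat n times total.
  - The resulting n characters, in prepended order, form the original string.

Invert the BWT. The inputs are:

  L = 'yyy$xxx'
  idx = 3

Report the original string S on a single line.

LF mapping: 4 5 6 0 1 2 3
Walk LF starting at row 3, prepending L[row]:
  step 1: row=3, L[3]='$', prepend. Next row=LF[3]=0
  step 2: row=0, L[0]='y', prepend. Next row=LF[0]=4
  step 3: row=4, L[4]='x', prepend. Next row=LF[4]=1
  step 4: row=1, L[1]='y', prepend. Next row=LF[1]=5
  step 5: row=5, L[5]='x', prepend. Next row=LF[5]=2
  step 6: row=2, L[2]='y', prepend. Next row=LF[2]=6
  step 7: row=6, L[6]='x', prepend. Next row=LF[6]=3
Reversed output: xyxyxy$

Answer: xyxyxy$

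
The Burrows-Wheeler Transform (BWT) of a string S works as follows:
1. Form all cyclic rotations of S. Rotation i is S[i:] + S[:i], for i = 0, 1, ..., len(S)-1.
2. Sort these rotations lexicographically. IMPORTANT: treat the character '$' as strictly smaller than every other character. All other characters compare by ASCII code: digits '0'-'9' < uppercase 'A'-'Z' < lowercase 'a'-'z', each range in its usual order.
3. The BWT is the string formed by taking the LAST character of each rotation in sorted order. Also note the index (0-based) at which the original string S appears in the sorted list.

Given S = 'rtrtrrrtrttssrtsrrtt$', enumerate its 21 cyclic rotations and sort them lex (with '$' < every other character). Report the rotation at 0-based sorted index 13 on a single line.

All 21 rotations (rotation i = S[i:]+S[:i]):
  rot[0] = rtrtrrrtrttssrtsrrtt$
  rot[1] = trtrrrtrttssrtsrrtt$r
  rot[2] = rtrrrtrttssrtsrrtt$rt
  rot[3] = trrrtrttssrtsrrtt$rtr
  rot[4] = rrrtrttssrtsrrtt$rtrt
  rot[5] = rrtrttssrtsrrtt$rtrtr
  rot[6] = rtrttssrtsrrtt$rtrtrr
  rot[7] = trttssrtsrrtt$rtrtrrr
  rot[8] = rttssrtsrrtt$rtrtrrrt
  rot[9] = ttssrtsrrtt$rtrtrrrtr
  rot[10] = tssrtsrrtt$rtrtrrrtrt
  rot[11] = ssrtsrrtt$rtrtrrrtrtt
  rot[12] = srtsrrtt$rtrtrrrtrtts
  rot[13] = rtsrrtt$rtrtrrrtrttss
  rot[14] = tsrrtt$rtrtrrrtrttssr
  rot[15] = srrtt$rtrtrrrtrttssrt
  rot[16] = rrtt$rtrtrrrtrttssrts
  rot[17] = rtt$rtrtrrrtrttssrtsr
  rot[18] = tt$rtrtrrrtrttssrtsrr
  rot[19] = t$rtrtrrrtrttssrtsrrt
  rot[20] = $rtrtrrrtrttssrtsrrtt
Sorted (with $ < everything):
  sorted[0] = $rtrtrrrtrttssrtsrrtt
  sorted[1] = rrrtrttssrtsrrtt$rtrt
  sorted[2] = rrtrttssrtsrrtt$rtrtr
  sorted[3] = rrtt$rtrtrrrtrttssrts
  sorted[4] = rtrrrtrttssrtsrrtt$rt
  sorted[5] = rtrtrrrtrttssrtsrrtt$
  sorted[6] = rtrttssrtsrrtt$rtrtrr
  sorted[7] = rtsrrtt$rtrtrrrtrttss
  sorted[8] = rtt$rtrtrrrtrttssrtsr
  sorted[9] = rttssrtsrrtt$rtrtrrrt
  sorted[10] = srrtt$rtrtrrrtrttssrt
  sorted[11] = srtsrrtt$rtrtrrrtrtts
  sorted[12] = ssrtsrrtt$rtrtrrrtrtt
  sorted[13] = t$rtrtrrrtrttssrtsrrt
  sorted[14] = trrrtrttssrtsrrtt$rtr
  sorted[15] = trtrrrtrttssrtsrrtt$r
  sorted[16] = trttssrtsrrtt$rtrtrrr
  sorted[17] = tsrrtt$rtrtrrrtrttssr
  sorted[18] = tssrtsrrtt$rtrtrrrtrt
  sorted[19] = tt$rtrtrrrtrttssrtsrr
  sorted[20] = ttssrtsrrtt$rtrtrrrtr
sorted[13] = t$rtrtrrrtrttssrtsrrt

Answer: t$rtrtrrrtrttssrtsrrt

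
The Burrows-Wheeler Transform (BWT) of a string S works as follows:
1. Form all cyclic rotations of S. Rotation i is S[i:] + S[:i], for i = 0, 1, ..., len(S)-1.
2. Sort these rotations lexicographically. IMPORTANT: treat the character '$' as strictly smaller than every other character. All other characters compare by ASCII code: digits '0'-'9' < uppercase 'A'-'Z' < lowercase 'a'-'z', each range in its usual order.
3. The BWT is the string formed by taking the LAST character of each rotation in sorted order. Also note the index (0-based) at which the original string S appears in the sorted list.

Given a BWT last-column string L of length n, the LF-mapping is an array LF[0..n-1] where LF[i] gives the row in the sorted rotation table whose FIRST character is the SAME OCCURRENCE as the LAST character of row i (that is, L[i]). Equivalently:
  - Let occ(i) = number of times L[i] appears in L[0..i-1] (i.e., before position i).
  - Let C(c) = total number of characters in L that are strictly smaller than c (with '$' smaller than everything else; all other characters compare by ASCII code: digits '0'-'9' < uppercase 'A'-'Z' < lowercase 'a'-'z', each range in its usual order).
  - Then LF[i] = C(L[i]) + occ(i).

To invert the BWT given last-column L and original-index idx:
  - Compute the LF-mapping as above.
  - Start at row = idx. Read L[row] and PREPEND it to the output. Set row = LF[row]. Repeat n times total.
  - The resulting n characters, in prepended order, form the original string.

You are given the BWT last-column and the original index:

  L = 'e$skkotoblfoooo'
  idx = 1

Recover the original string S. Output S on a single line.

LF mapping: 2 0 13 4 5 7 14 8 1 6 3 9 10 11 12
Walk LF starting at row 1, prepending L[row]:
  step 1: row=1, L[1]='$', prepend. Next row=LF[1]=0
  step 2: row=0, L[0]='e', prepend. Next row=LF[0]=2
  step 3: row=2, L[2]='s', prepend. Next row=LF[2]=13
  step 4: row=13, L[13]='o', prepend. Next row=LF[13]=11
  step 5: row=11, L[11]='o', prepend. Next row=LF[11]=9
  step 6: row=9, L[9]='l', prepend. Next row=LF[9]=6
  step 7: row=6, L[6]='t', prepend. Next row=LF[6]=14
  step 8: row=14, L[14]='o', prepend. Next row=LF[14]=12
  step 9: row=12, L[12]='o', prepend. Next row=LF[12]=10
  step 10: row=10, L[10]='f', prepend. Next row=LF[10]=3
  step 11: row=3, L[3]='k', prepend. Next row=LF[3]=4
  step 12: row=4, L[4]='k', prepend. Next row=LF[4]=5
  step 13: row=5, L[5]='o', prepend. Next row=LF[5]=7
  step 14: row=7, L[7]='o', prepend. Next row=LF[7]=8
  step 15: row=8, L[8]='b', prepend. Next row=LF[8]=1
Reversed output: bookkfootloose$

Answer: bookkfootloose$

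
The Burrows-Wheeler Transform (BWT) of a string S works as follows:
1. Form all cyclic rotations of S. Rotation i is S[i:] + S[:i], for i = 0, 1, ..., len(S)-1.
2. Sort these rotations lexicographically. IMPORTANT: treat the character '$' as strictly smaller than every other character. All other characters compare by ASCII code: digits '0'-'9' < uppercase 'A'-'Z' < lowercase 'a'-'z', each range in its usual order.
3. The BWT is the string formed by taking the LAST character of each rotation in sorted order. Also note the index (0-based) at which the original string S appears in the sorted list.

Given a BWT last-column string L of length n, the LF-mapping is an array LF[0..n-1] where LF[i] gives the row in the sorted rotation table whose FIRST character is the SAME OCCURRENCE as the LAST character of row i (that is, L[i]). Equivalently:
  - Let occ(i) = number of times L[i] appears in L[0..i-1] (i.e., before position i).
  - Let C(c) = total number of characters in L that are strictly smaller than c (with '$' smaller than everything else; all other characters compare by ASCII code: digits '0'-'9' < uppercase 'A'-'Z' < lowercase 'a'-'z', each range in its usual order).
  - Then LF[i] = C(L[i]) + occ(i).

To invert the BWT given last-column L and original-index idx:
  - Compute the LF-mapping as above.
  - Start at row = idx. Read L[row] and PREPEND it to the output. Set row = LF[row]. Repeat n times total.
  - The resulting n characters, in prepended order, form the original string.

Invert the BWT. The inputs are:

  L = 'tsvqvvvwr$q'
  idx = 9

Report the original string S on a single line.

Answer: vvqwvsqrvt$

Derivation:
LF mapping: 5 4 6 1 7 8 9 10 3 0 2
Walk LF starting at row 9, prepending L[row]:
  step 1: row=9, L[9]='$', prepend. Next row=LF[9]=0
  step 2: row=0, L[0]='t', prepend. Next row=LF[0]=5
  step 3: row=5, L[5]='v', prepend. Next row=LF[5]=8
  step 4: row=8, L[8]='r', prepend. Next row=LF[8]=3
  step 5: row=3, L[3]='q', prepend. Next row=LF[3]=1
  step 6: row=1, L[1]='s', prepend. Next row=LF[1]=4
  step 7: row=4, L[4]='v', prepend. Next row=LF[4]=7
  step 8: row=7, L[7]='w', prepend. Next row=LF[7]=10
  step 9: row=10, L[10]='q', prepend. Next row=LF[10]=2
  step 10: row=2, L[2]='v', prepend. Next row=LF[2]=6
  step 11: row=6, L[6]='v', prepend. Next row=LF[6]=9
Reversed output: vvqwvsqrvt$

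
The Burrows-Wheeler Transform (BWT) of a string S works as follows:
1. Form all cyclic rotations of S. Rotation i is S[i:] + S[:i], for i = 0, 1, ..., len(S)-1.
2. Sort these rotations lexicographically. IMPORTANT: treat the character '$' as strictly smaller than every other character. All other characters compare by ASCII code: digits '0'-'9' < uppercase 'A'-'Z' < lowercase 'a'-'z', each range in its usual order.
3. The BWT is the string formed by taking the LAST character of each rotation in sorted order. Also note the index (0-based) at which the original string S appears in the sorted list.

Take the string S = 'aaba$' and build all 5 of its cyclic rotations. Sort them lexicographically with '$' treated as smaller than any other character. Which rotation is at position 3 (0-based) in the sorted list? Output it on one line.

Answer: aba$a

Derivation:
All 5 rotations (rotation i = S[i:]+S[:i]):
  rot[0] = aaba$
  rot[1] = aba$a
  rot[2] = ba$aa
  rot[3] = a$aab
  rot[4] = $aaba
Sorted (with $ < everything):
  sorted[0] = $aaba
  sorted[1] = a$aab
  sorted[2] = aaba$
  sorted[3] = aba$a
  sorted[4] = ba$aa
sorted[3] = aba$a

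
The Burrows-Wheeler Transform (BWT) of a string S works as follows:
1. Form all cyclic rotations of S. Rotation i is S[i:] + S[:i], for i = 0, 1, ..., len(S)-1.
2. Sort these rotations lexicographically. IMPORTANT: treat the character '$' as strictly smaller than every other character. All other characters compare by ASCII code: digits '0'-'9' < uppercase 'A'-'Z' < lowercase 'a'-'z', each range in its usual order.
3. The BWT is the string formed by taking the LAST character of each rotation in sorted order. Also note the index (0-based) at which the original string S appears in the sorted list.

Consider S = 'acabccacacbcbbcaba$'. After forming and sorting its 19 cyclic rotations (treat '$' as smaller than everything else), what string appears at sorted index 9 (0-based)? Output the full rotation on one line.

Answer: bcaba$acabccacacbcb

Derivation:
All 19 rotations (rotation i = S[i:]+S[:i]):
  rot[0] = acabccacacbcbbcaba$
  rot[1] = cabccacacbcbbcaba$a
  rot[2] = abccacacbcbbcaba$ac
  rot[3] = bccacacbcbbcaba$aca
  rot[4] = ccacacbcbbcaba$acab
  rot[5] = cacacbcbbcaba$acabc
  rot[6] = acacbcbbcaba$acabcc
  rot[7] = cacbcbbcaba$acabcca
  rot[8] = acbcbbcaba$acabccac
  rot[9] = cbcbbcaba$acabccaca
  rot[10] = bcbbcaba$acabccacac
  rot[11] = cbbcaba$acabccacacb
  rot[12] = bbcaba$acabccacacbc
  rot[13] = bcaba$acabccacacbcb
  rot[14] = caba$acabccacacbcbb
  rot[15] = aba$acabccacacbcbbc
  rot[16] = ba$acabccacacbcbbca
  rot[17] = a$acabccacacbcbbcab
  rot[18] = $acabccacacbcbbcaba
Sorted (with $ < everything):
  sorted[0] = $acabccacacbcbbcaba
  sorted[1] = a$acabccacacbcbbcab
  sorted[2] = aba$acabccacacbcbbc
  sorted[3] = abccacacbcbbcaba$ac
  sorted[4] = acabccacacbcbbcaba$
  sorted[5] = acacbcbbcaba$acabcc
  sorted[6] = acbcbbcaba$acabccac
  sorted[7] = ba$acabccacacbcbbca
  sorted[8] = bbcaba$acabccacacbc
  sorted[9] = bcaba$acabccacacbcb
  sorted[10] = bcbbcaba$acabccacac
  sorted[11] = bccacacbcbbcaba$aca
  sorted[12] = caba$acabccacacbcbb
  sorted[13] = cabccacacbcbbcaba$a
  sorted[14] = cacacbcbbcaba$acabc
  sorted[15] = cacbcbbcaba$acabcca
  sorted[16] = cbbcaba$acabccacacb
  sorted[17] = cbcbbcaba$acabccaca
  sorted[18] = ccacacbcbbcaba$acab
sorted[9] = bcaba$acabccacacbcb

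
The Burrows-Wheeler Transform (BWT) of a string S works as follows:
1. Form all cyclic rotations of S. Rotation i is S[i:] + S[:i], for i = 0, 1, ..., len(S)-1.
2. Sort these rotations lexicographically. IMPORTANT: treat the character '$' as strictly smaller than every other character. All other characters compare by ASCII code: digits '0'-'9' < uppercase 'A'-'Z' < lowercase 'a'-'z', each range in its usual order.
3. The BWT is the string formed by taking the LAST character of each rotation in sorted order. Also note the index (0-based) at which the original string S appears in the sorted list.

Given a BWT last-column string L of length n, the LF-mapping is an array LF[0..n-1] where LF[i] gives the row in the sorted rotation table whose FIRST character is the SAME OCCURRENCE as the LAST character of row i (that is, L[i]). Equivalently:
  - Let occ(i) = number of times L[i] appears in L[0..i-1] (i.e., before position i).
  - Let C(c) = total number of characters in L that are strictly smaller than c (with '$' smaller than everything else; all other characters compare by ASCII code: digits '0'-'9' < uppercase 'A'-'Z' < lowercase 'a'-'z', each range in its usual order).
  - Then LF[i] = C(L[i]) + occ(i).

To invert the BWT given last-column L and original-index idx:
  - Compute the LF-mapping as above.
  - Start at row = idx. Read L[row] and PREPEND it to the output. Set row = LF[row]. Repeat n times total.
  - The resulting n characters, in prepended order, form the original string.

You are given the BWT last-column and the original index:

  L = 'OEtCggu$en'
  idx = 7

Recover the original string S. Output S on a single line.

LF mapping: 3 2 8 1 5 6 9 0 4 7
Walk LF starting at row 7, prepending L[row]:
  step 1: row=7, L[7]='$', prepend. Next row=LF[7]=0
  step 2: row=0, L[0]='O', prepend. Next row=LF[0]=3
  step 3: row=3, L[3]='C', prepend. Next row=LF[3]=1
  step 4: row=1, L[1]='E', prepend. Next row=LF[1]=2
  step 5: row=2, L[2]='t', prepend. Next row=LF[2]=8
  step 6: row=8, L[8]='e', prepend. Next row=LF[8]=4
  step 7: row=4, L[4]='g', prepend. Next row=LF[4]=5
  step 8: row=5, L[5]='g', prepend. Next row=LF[5]=6
  step 9: row=6, L[6]='u', prepend. Next row=LF[6]=9
  step 10: row=9, L[9]='n', prepend. Next row=LF[9]=7
Reversed output: nuggetECO$

Answer: nuggetECO$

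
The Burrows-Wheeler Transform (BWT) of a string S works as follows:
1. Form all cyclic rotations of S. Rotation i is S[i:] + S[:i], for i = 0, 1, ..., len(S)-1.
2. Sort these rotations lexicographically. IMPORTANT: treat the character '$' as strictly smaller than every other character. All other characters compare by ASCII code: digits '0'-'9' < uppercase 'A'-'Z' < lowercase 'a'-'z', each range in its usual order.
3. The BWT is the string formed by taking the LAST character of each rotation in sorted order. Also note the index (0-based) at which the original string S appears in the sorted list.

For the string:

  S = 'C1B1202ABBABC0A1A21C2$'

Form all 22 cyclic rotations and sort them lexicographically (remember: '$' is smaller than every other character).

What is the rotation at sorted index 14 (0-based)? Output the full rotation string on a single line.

Answer: ABC0A1A21C2$C1B1202ABB

Derivation:
All 22 rotations (rotation i = S[i:]+S[:i]):
  rot[0] = C1B1202ABBABC0A1A21C2$
  rot[1] = 1B1202ABBABC0A1A21C2$C
  rot[2] = B1202ABBABC0A1A21C2$C1
  rot[3] = 1202ABBABC0A1A21C2$C1B
  rot[4] = 202ABBABC0A1A21C2$C1B1
  rot[5] = 02ABBABC0A1A21C2$C1B12
  rot[6] = 2ABBABC0A1A21C2$C1B120
  rot[7] = ABBABC0A1A21C2$C1B1202
  rot[8] = BBABC0A1A21C2$C1B1202A
  rot[9] = BABC0A1A21C2$C1B1202AB
  rot[10] = ABC0A1A21C2$C1B1202ABB
  rot[11] = BC0A1A21C2$C1B1202ABBA
  rot[12] = C0A1A21C2$C1B1202ABBAB
  rot[13] = 0A1A21C2$C1B1202ABBABC
  rot[14] = A1A21C2$C1B1202ABBABC0
  rot[15] = 1A21C2$C1B1202ABBABC0A
  rot[16] = A21C2$C1B1202ABBABC0A1
  rot[17] = 21C2$C1B1202ABBABC0A1A
  rot[18] = 1C2$C1B1202ABBABC0A1A2
  rot[19] = C2$C1B1202ABBABC0A1A21
  rot[20] = 2$C1B1202ABBABC0A1A21C
  rot[21] = $C1B1202ABBABC0A1A21C2
Sorted (with $ < everything):
  sorted[0] = $C1B1202ABBABC0A1A21C2
  sorted[1] = 02ABBABC0A1A21C2$C1B12
  sorted[2] = 0A1A21C2$C1B1202ABBABC
  sorted[3] = 1202ABBABC0A1A21C2$C1B
  sorted[4] = 1A21C2$C1B1202ABBABC0A
  sorted[5] = 1B1202ABBABC0A1A21C2$C
  sorted[6] = 1C2$C1B1202ABBABC0A1A2
  sorted[7] = 2$C1B1202ABBABC0A1A21C
  sorted[8] = 202ABBABC0A1A21C2$C1B1
  sorted[9] = 21C2$C1B1202ABBABC0A1A
  sorted[10] = 2ABBABC0A1A21C2$C1B120
  sorted[11] = A1A21C2$C1B1202ABBABC0
  sorted[12] = A21C2$C1B1202ABBABC0A1
  sorted[13] = ABBABC0A1A21C2$C1B1202
  sorted[14] = ABC0A1A21C2$C1B1202ABB
  sorted[15] = B1202ABBABC0A1A21C2$C1
  sorted[16] = BABC0A1A21C2$C1B1202AB
  sorted[17] = BBABC0A1A21C2$C1B1202A
  sorted[18] = BC0A1A21C2$C1B1202ABBA
  sorted[19] = C0A1A21C2$C1B1202ABBAB
  sorted[20] = C1B1202ABBABC0A1A21C2$
  sorted[21] = C2$C1B1202ABBABC0A1A21
sorted[14] = ABC0A1A21C2$C1B1202ABB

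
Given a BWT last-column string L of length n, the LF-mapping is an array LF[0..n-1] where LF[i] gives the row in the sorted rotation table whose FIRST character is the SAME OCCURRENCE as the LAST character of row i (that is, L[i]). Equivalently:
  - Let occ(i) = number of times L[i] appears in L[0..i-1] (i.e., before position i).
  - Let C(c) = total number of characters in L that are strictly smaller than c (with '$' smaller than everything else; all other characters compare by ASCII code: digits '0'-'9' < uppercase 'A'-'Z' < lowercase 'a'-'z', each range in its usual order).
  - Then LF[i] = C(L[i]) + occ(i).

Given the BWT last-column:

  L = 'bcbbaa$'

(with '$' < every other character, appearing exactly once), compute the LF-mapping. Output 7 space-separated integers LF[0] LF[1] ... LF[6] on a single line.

Answer: 3 6 4 5 1 2 0

Derivation:
Char counts: '$':1, 'a':2, 'b':3, 'c':1
C (first-col start): C('$')=0, C('a')=1, C('b')=3, C('c')=6
L[0]='b': occ=0, LF[0]=C('b')+0=3+0=3
L[1]='c': occ=0, LF[1]=C('c')+0=6+0=6
L[2]='b': occ=1, LF[2]=C('b')+1=3+1=4
L[3]='b': occ=2, LF[3]=C('b')+2=3+2=5
L[4]='a': occ=0, LF[4]=C('a')+0=1+0=1
L[5]='a': occ=1, LF[5]=C('a')+1=1+1=2
L[6]='$': occ=0, LF[6]=C('$')+0=0+0=0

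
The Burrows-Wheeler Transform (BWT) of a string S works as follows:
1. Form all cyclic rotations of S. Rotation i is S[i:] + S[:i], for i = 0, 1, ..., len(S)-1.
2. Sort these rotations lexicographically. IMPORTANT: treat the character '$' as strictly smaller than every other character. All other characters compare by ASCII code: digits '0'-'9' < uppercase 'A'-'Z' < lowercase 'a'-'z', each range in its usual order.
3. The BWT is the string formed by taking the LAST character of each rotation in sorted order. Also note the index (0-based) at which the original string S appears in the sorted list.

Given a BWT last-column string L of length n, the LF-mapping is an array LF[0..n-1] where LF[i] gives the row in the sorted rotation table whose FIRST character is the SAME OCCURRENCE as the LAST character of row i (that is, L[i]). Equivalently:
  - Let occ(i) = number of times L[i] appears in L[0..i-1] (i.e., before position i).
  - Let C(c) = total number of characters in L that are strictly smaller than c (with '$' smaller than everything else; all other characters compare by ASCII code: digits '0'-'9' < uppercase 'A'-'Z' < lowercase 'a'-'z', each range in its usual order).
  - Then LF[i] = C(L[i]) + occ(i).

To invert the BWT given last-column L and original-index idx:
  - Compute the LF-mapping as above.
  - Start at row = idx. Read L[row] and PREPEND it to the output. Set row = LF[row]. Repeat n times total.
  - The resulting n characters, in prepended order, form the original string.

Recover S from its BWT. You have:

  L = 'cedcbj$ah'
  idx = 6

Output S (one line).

LF mapping: 3 6 5 4 2 8 0 1 7
Walk LF starting at row 6, prepending L[row]:
  step 1: row=6, L[6]='$', prepend. Next row=LF[6]=0
  step 2: row=0, L[0]='c', prepend. Next row=LF[0]=3
  step 3: row=3, L[3]='c', prepend. Next row=LF[3]=4
  step 4: row=4, L[4]='b', prepend. Next row=LF[4]=2
  step 5: row=2, L[2]='d', prepend. Next row=LF[2]=5
  step 6: row=5, L[5]='j', prepend. Next row=LF[5]=8
  step 7: row=8, L[8]='h', prepend. Next row=LF[8]=7
  step 8: row=7, L[7]='a', prepend. Next row=LF[7]=1
  step 9: row=1, L[1]='e', prepend. Next row=LF[1]=6
Reversed output: eahjdbcc$

Answer: eahjdbcc$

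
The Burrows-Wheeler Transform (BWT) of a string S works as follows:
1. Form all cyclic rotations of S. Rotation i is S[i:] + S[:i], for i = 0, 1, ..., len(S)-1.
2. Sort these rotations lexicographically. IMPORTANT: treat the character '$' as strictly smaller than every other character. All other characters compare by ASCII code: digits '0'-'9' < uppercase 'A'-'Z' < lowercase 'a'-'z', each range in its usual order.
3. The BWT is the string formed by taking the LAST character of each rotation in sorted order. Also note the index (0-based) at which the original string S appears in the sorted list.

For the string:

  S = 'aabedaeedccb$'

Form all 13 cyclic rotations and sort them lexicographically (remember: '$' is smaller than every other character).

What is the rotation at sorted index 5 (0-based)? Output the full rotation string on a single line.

All 13 rotations (rotation i = S[i:]+S[:i]):
  rot[0] = aabedaeedccb$
  rot[1] = abedaeedccb$a
  rot[2] = bedaeedccb$aa
  rot[3] = edaeedccb$aab
  rot[4] = daeedccb$aabe
  rot[5] = aeedccb$aabed
  rot[6] = eedccb$aabeda
  rot[7] = edccb$aabedae
  rot[8] = dccb$aabedaee
  rot[9] = ccb$aabedaeed
  rot[10] = cb$aabedaeedc
  rot[11] = b$aabedaeedcc
  rot[12] = $aabedaeedccb
Sorted (with $ < everything):
  sorted[0] = $aabedaeedccb
  sorted[1] = aabedaeedccb$
  sorted[2] = abedaeedccb$a
  sorted[3] = aeedccb$aabed
  sorted[4] = b$aabedaeedcc
  sorted[5] = bedaeedccb$aa
  sorted[6] = cb$aabedaeedc
  sorted[7] = ccb$aabedaeed
  sorted[8] = daeedccb$aabe
  sorted[9] = dccb$aabedaee
  sorted[10] = edaeedccb$aab
  sorted[11] = edccb$aabedae
  sorted[12] = eedccb$aabeda
sorted[5] = bedaeedccb$aa

Answer: bedaeedccb$aa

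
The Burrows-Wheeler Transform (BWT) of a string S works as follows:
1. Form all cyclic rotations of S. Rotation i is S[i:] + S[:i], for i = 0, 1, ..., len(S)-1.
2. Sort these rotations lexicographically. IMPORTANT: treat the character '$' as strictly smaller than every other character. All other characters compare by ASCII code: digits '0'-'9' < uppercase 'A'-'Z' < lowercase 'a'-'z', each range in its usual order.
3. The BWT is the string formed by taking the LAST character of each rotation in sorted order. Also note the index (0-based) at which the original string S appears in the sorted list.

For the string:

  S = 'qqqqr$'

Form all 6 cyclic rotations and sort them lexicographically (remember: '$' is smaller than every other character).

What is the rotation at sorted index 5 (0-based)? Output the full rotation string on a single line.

All 6 rotations (rotation i = S[i:]+S[:i]):
  rot[0] = qqqqr$
  rot[1] = qqqr$q
  rot[2] = qqr$qq
  rot[3] = qr$qqq
  rot[4] = r$qqqq
  rot[5] = $qqqqr
Sorted (with $ < everything):
  sorted[0] = $qqqqr
  sorted[1] = qqqqr$
  sorted[2] = qqqr$q
  sorted[3] = qqr$qq
  sorted[4] = qr$qqq
  sorted[5] = r$qqqq
sorted[5] = r$qqqq

Answer: r$qqqq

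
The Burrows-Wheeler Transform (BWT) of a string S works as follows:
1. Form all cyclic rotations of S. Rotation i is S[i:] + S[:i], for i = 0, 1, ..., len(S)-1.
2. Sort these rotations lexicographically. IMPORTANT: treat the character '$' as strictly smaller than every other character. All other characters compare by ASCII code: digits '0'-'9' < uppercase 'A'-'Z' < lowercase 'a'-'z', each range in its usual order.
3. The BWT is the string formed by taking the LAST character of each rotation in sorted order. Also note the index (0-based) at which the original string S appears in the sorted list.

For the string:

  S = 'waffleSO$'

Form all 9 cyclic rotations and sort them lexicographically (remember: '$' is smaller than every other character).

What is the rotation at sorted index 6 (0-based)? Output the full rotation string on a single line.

All 9 rotations (rotation i = S[i:]+S[:i]):
  rot[0] = waffleSO$
  rot[1] = affleSO$w
  rot[2] = ffleSO$wa
  rot[3] = fleSO$waf
  rot[4] = leSO$waff
  rot[5] = eSO$waffl
  rot[6] = SO$waffle
  rot[7] = O$waffleS
  rot[8] = $waffleSO
Sorted (with $ < everything):
  sorted[0] = $waffleSO
  sorted[1] = O$waffleS
  sorted[2] = SO$waffle
  sorted[3] = affleSO$w
  sorted[4] = eSO$waffl
  sorted[5] = ffleSO$wa
  sorted[6] = fleSO$waf
  sorted[7] = leSO$waff
  sorted[8] = waffleSO$
sorted[6] = fleSO$waf

Answer: fleSO$waf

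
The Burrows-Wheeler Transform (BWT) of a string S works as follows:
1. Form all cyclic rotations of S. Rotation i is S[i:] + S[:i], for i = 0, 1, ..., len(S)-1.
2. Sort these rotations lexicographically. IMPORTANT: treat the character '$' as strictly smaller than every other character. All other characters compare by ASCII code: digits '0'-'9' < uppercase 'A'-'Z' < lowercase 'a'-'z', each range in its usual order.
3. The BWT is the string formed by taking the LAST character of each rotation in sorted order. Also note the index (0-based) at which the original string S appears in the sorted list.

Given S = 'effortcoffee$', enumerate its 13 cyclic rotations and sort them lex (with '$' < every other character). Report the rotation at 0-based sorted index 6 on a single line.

Answer: ffee$effortco

Derivation:
All 13 rotations (rotation i = S[i:]+S[:i]):
  rot[0] = effortcoffee$
  rot[1] = ffortcoffee$e
  rot[2] = fortcoffee$ef
  rot[3] = ortcoffee$eff
  rot[4] = rtcoffee$effo
  rot[5] = tcoffee$effor
  rot[6] = coffee$effort
  rot[7] = offee$effortc
  rot[8] = ffee$effortco
  rot[9] = fee$effortcof
  rot[10] = ee$effortcoff
  rot[11] = e$effortcoffe
  rot[12] = $effortcoffee
Sorted (with $ < everything):
  sorted[0] = $effortcoffee
  sorted[1] = coffee$effort
  sorted[2] = e$effortcoffe
  sorted[3] = ee$effortcoff
  sorted[4] = effortcoffee$
  sorted[5] = fee$effortcof
  sorted[6] = ffee$effortco
  sorted[7] = ffortcoffee$e
  sorted[8] = fortcoffee$ef
  sorted[9] = offee$effortc
  sorted[10] = ortcoffee$eff
  sorted[11] = rtcoffee$effo
  sorted[12] = tcoffee$effor
sorted[6] = ffee$effortco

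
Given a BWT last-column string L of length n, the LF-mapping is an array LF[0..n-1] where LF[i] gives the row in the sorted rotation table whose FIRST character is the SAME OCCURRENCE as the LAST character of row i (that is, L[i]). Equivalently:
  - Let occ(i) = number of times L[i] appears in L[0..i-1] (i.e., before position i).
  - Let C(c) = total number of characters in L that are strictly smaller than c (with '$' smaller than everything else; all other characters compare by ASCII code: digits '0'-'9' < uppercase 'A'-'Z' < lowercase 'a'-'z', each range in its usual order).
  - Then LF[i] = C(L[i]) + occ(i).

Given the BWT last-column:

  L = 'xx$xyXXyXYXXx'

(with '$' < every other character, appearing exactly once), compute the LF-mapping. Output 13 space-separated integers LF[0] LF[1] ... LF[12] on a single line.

Answer: 7 8 0 9 11 1 2 12 3 6 4 5 10

Derivation:
Char counts: '$':1, 'X':5, 'Y':1, 'x':4, 'y':2
C (first-col start): C('$')=0, C('X')=1, C('Y')=6, C('x')=7, C('y')=11
L[0]='x': occ=0, LF[0]=C('x')+0=7+0=7
L[1]='x': occ=1, LF[1]=C('x')+1=7+1=8
L[2]='$': occ=0, LF[2]=C('$')+0=0+0=0
L[3]='x': occ=2, LF[3]=C('x')+2=7+2=9
L[4]='y': occ=0, LF[4]=C('y')+0=11+0=11
L[5]='X': occ=0, LF[5]=C('X')+0=1+0=1
L[6]='X': occ=1, LF[6]=C('X')+1=1+1=2
L[7]='y': occ=1, LF[7]=C('y')+1=11+1=12
L[8]='X': occ=2, LF[8]=C('X')+2=1+2=3
L[9]='Y': occ=0, LF[9]=C('Y')+0=6+0=6
L[10]='X': occ=3, LF[10]=C('X')+3=1+3=4
L[11]='X': occ=4, LF[11]=C('X')+4=1+4=5
L[12]='x': occ=3, LF[12]=C('x')+3=7+3=10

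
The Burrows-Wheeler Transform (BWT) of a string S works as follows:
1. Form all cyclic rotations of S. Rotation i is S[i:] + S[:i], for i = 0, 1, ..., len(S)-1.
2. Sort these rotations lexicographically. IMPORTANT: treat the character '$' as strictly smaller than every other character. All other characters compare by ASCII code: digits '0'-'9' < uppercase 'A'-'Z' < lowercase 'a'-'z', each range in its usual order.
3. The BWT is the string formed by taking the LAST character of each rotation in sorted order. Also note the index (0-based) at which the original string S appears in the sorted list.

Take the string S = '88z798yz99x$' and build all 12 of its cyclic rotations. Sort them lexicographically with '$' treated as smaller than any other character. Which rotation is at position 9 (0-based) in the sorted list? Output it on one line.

All 12 rotations (rotation i = S[i:]+S[:i]):
  rot[0] = 88z798yz99x$
  rot[1] = 8z798yz99x$8
  rot[2] = z798yz99x$88
  rot[3] = 798yz99x$88z
  rot[4] = 98yz99x$88z7
  rot[5] = 8yz99x$88z79
  rot[6] = yz99x$88z798
  rot[7] = z99x$88z798y
  rot[8] = 99x$88z798yz
  rot[9] = 9x$88z798yz9
  rot[10] = x$88z798yz99
  rot[11] = $88z798yz99x
Sorted (with $ < everything):
  sorted[0] = $88z798yz99x
  sorted[1] = 798yz99x$88z
  sorted[2] = 88z798yz99x$
  sorted[3] = 8yz99x$88z79
  sorted[4] = 8z798yz99x$8
  sorted[5] = 98yz99x$88z7
  sorted[6] = 99x$88z798yz
  sorted[7] = 9x$88z798yz9
  sorted[8] = x$88z798yz99
  sorted[9] = yz99x$88z798
  sorted[10] = z798yz99x$88
  sorted[11] = z99x$88z798y
sorted[9] = yz99x$88z798

Answer: yz99x$88z798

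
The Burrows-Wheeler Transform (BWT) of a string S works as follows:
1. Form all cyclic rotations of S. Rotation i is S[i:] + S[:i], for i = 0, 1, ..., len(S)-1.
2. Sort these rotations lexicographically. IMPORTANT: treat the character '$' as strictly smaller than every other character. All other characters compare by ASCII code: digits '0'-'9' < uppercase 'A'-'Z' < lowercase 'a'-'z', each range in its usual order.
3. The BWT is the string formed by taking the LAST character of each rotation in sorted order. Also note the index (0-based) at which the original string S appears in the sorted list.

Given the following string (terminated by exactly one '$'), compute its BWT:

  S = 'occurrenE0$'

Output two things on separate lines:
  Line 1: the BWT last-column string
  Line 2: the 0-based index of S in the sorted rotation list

All 11 rotations (rotation i = S[i:]+S[:i]):
  rot[0] = occurrenE0$
  rot[1] = ccurrenE0$o
  rot[2] = currenE0$oc
  rot[3] = urrenE0$occ
  rot[4] = rrenE0$occu
  rot[5] = renE0$occur
  rot[6] = enE0$occurr
  rot[7] = nE0$occurre
  rot[8] = E0$occurren
  rot[9] = 0$occurrenE
  rot[10] = $occurrenE0
Sorted (with $ < everything):
  sorted[0] = $occurrenE0  (last char: '0')
  sorted[1] = 0$occurrenE  (last char: 'E')
  sorted[2] = E0$occurren  (last char: 'n')
  sorted[3] = ccurrenE0$o  (last char: 'o')
  sorted[4] = currenE0$oc  (last char: 'c')
  sorted[5] = enE0$occurr  (last char: 'r')
  sorted[6] = nE0$occurre  (last char: 'e')
  sorted[7] = occurrenE0$  (last char: '$')
  sorted[8] = renE0$occur  (last char: 'r')
  sorted[9] = rrenE0$occu  (last char: 'u')
  sorted[10] = urrenE0$occ  (last char: 'c')
Last column: 0Enocre$ruc
Original string S is at sorted index 7

Answer: 0Enocre$ruc
7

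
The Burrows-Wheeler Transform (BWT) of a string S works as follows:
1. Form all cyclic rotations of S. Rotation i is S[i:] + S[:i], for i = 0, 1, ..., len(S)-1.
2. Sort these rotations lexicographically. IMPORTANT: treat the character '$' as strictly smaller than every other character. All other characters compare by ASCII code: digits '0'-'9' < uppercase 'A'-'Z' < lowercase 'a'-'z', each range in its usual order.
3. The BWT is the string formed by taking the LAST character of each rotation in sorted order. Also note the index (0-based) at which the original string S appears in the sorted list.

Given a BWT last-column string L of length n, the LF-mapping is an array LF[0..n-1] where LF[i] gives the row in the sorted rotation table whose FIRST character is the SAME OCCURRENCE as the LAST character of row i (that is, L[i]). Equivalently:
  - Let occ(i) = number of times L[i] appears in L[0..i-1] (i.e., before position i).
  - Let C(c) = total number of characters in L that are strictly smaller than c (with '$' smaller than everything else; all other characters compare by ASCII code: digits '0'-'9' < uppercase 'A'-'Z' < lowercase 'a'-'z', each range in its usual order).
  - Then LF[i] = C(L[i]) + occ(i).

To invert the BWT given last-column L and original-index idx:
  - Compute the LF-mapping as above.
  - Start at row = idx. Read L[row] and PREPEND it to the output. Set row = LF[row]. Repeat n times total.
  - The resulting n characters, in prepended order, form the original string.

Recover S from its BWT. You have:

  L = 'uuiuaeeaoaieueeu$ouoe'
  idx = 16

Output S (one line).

Answer: uaeeeiiaeouaeuuoeouu$

Derivation:
LF mapping: 15 16 10 17 1 4 5 2 12 3 11 6 18 7 8 19 0 13 20 14 9
Walk LF starting at row 16, prepending L[row]:
  step 1: row=16, L[16]='$', prepend. Next row=LF[16]=0
  step 2: row=0, L[0]='u', prepend. Next row=LF[0]=15
  step 3: row=15, L[15]='u', prepend. Next row=LF[15]=19
  step 4: row=19, L[19]='o', prepend. Next row=LF[19]=14
  step 5: row=14, L[14]='e', prepend. Next row=LF[14]=8
  step 6: row=8, L[8]='o', prepend. Next row=LF[8]=12
  step 7: row=12, L[12]='u', prepend. Next row=LF[12]=18
  step 8: row=18, L[18]='u', prepend. Next row=LF[18]=20
  step 9: row=20, L[20]='e', prepend. Next row=LF[20]=9
  step 10: row=9, L[9]='a', prepend. Next row=LF[9]=3
  step 11: row=3, L[3]='u', prepend. Next row=LF[3]=17
  step 12: row=17, L[17]='o', prepend. Next row=LF[17]=13
  step 13: row=13, L[13]='e', prepend. Next row=LF[13]=7
  step 14: row=7, L[7]='a', prepend. Next row=LF[7]=2
  step 15: row=2, L[2]='i', prepend. Next row=LF[2]=10
  step 16: row=10, L[10]='i', prepend. Next row=LF[10]=11
  step 17: row=11, L[11]='e', prepend. Next row=LF[11]=6
  step 18: row=6, L[6]='e', prepend. Next row=LF[6]=5
  step 19: row=5, L[5]='e', prepend. Next row=LF[5]=4
  step 20: row=4, L[4]='a', prepend. Next row=LF[4]=1
  step 21: row=1, L[1]='u', prepend. Next row=LF[1]=16
Reversed output: uaeeeiiaeouaeuuoeouu$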